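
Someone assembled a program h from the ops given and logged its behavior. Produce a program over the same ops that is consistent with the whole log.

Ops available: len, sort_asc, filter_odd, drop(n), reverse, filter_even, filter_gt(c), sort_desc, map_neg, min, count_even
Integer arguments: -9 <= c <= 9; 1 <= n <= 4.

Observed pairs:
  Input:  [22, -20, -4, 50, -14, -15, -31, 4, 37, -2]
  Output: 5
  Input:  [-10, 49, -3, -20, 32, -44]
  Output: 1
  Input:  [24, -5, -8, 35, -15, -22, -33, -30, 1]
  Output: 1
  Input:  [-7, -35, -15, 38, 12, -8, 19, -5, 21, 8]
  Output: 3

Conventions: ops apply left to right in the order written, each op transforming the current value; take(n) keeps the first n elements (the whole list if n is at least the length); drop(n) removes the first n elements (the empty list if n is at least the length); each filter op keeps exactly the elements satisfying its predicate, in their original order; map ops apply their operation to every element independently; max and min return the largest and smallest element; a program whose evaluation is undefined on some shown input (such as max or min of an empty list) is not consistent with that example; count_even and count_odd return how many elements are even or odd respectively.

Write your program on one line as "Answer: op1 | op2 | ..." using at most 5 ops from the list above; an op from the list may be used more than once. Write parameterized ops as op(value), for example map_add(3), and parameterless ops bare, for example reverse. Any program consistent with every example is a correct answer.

sort_desc | filter_gt(-5) | reverse | map_neg | count_even

Check, running the answer program on each example:
  [22, -20, -4, 50, -14, -15, -31, 4, 37, -2] -> [50, 37, 22, 4, -2, -4, -14, -15, -20, -31] -> [50, 37, 22, 4, -2, -4] -> [-4, -2, 4, 22, 37, 50] -> [4, 2, -4, -22, -37, -50] -> 5
  [-10, 49, -3, -20, 32, -44] -> [49, 32, -3, -10, -20, -44] -> [49, 32, -3] -> [-3, 32, 49] -> [3, -32, -49] -> 1
  [24, -5, -8, 35, -15, -22, -33, -30, 1] -> [35, 24, 1, -5, -8, -15, -22, -30, -33] -> [35, 24, 1] -> [1, 24, 35] -> [-1, -24, -35] -> 1
  [-7, -35, -15, 38, 12, -8, 19, -5, 21, 8] -> [38, 21, 19, 12, 8, -5, -7, -8, -15, -35] -> [38, 21, 19, 12, 8] -> [8, 12, 19, 21, 38] -> [-8, -12, -19, -21, -38] -> 3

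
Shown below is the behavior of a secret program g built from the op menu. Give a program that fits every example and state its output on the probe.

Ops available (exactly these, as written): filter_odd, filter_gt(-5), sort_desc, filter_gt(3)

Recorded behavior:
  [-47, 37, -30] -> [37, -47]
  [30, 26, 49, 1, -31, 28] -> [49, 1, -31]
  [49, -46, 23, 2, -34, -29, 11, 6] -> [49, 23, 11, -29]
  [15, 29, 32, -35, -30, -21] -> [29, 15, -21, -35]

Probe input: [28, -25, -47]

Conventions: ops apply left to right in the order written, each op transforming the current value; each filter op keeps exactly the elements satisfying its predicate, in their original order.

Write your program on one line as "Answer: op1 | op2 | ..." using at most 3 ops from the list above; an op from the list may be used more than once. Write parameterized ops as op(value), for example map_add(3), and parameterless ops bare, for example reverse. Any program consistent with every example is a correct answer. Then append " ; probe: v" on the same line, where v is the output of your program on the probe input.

filter_odd | sort_desc ; probe: [-25, -47]

Check, running the answer program on each example:
  [-47, 37, -30] -> [-47, 37] -> [37, -47]
  [30, 26, 49, 1, -31, 28] -> [49, 1, -31] -> [49, 1, -31]
  [49, -46, 23, 2, -34, -29, 11, 6] -> [49, 23, -29, 11] -> [49, 23, 11, -29]
  [15, 29, 32, -35, -30, -21] -> [15, 29, -35, -21] -> [29, 15, -21, -35]
  probe: [28, -25, -47] -> [-25, -47] -> [-25, -47]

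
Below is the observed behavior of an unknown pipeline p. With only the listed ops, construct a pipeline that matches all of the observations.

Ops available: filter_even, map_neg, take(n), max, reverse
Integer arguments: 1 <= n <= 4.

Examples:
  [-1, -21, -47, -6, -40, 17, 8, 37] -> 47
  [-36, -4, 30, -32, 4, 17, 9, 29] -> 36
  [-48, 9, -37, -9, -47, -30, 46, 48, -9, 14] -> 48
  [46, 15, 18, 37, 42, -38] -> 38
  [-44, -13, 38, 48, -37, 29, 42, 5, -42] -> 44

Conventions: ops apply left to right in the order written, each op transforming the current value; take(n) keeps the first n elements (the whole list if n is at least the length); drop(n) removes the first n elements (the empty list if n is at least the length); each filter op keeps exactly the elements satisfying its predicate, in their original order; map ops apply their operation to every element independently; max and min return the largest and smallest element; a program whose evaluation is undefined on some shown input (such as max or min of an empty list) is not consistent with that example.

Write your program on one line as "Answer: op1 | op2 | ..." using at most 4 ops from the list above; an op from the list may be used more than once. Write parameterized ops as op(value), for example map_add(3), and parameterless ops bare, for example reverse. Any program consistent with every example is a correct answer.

reverse | map_neg | max

Check, running the answer program on each example:
  [-1, -21, -47, -6, -40, 17, 8, 37] -> [37, 8, 17, -40, -6, -47, -21, -1] -> [-37, -8, -17, 40, 6, 47, 21, 1] -> 47
  [-36, -4, 30, -32, 4, 17, 9, 29] -> [29, 9, 17, 4, -32, 30, -4, -36] -> [-29, -9, -17, -4, 32, -30, 4, 36] -> 36
  [-48, 9, -37, -9, -47, -30, 46, 48, -9, 14] -> [14, -9, 48, 46, -30, -47, -9, -37, 9, -48] -> [-14, 9, -48, -46, 30, 47, 9, 37, -9, 48] -> 48
  [46, 15, 18, 37, 42, -38] -> [-38, 42, 37, 18, 15, 46] -> [38, -42, -37, -18, -15, -46] -> 38
  [-44, -13, 38, 48, -37, 29, 42, 5, -42] -> [-42, 5, 42, 29, -37, 48, 38, -13, -44] -> [42, -5, -42, -29, 37, -48, -38, 13, 44] -> 44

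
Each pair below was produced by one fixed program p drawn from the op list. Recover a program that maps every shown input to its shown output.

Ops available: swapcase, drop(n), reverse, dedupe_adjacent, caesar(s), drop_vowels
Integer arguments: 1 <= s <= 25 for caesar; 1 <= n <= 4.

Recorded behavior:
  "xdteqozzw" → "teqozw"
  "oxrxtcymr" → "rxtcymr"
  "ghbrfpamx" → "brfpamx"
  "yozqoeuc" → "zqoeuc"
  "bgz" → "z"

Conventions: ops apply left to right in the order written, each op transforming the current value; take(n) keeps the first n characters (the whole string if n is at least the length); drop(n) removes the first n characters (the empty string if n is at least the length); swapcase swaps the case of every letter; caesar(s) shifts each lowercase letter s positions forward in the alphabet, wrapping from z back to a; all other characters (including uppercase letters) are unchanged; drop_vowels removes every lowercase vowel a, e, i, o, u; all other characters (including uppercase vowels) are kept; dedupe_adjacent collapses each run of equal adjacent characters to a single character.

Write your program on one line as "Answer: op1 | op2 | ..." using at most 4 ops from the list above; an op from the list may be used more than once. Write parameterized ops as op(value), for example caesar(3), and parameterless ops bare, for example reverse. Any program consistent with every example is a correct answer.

swapcase | dedupe_adjacent | drop(2) | swapcase

Check, running the answer program on each example:
  "xdteqozzw" -> "XDTEQOZZW" -> "XDTEQOZW" -> "TEQOZW" -> "teqozw"
  "oxrxtcymr" -> "OXRXTCYMR" -> "OXRXTCYMR" -> "RXTCYMR" -> "rxtcymr"
  "ghbrfpamx" -> "GHBRFPAMX" -> "GHBRFPAMX" -> "BRFPAMX" -> "brfpamx"
  "yozqoeuc" -> "YOZQOEUC" -> "YOZQOEUC" -> "ZQOEUC" -> "zqoeuc"
  "bgz" -> "BGZ" -> "BGZ" -> "Z" -> "z"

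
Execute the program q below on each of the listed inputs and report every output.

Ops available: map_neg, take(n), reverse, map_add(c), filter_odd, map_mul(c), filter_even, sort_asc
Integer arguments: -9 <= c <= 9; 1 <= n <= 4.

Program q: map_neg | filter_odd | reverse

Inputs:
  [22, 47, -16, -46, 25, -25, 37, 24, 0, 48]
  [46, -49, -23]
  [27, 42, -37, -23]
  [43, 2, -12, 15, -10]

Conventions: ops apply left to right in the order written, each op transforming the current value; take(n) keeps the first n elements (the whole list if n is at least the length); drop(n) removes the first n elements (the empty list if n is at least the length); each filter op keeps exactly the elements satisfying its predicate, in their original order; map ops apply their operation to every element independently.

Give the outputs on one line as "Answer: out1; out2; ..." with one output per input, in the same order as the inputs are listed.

[-37, 25, -25, -47]; [23, 49]; [23, 37, -27]; [-15, -43]

Execution, op by op:
  [22, 47, -16, -46, 25, -25, 37, 24, 0, 48] -> [-22, -47, 16, 46, -25, 25, -37, -24, 0, -48] -> [-47, -25, 25, -37] -> [-37, 25, -25, -47]
  [46, -49, -23] -> [-46, 49, 23] -> [49, 23] -> [23, 49]
  [27, 42, -37, -23] -> [-27, -42, 37, 23] -> [-27, 37, 23] -> [23, 37, -27]
  [43, 2, -12, 15, -10] -> [-43, -2, 12, -15, 10] -> [-43, -15] -> [-15, -43]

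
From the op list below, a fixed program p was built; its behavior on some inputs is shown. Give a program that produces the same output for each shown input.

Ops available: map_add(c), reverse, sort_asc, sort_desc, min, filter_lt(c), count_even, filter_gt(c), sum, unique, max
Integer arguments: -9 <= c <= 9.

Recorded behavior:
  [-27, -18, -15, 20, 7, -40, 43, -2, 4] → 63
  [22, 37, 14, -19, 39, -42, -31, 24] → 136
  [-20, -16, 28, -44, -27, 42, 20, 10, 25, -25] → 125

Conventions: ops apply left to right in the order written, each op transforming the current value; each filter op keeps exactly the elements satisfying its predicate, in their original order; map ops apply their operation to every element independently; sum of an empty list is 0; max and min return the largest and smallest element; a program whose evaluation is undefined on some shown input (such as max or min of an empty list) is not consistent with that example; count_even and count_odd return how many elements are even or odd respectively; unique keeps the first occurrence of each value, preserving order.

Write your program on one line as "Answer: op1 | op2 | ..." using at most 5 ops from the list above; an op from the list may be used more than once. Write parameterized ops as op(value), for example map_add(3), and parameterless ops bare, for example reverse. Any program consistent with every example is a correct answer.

reverse | filter_gt(9) | sort_desc | sum

Check, running the answer program on each example:
  [-27, -18, -15, 20, 7, -40, 43, -2, 4] -> [4, -2, 43, -40, 7, 20, -15, -18, -27] -> [43, 20] -> [43, 20] -> 63
  [22, 37, 14, -19, 39, -42, -31, 24] -> [24, -31, -42, 39, -19, 14, 37, 22] -> [24, 39, 14, 37, 22] -> [39, 37, 24, 22, 14] -> 136
  [-20, -16, 28, -44, -27, 42, 20, 10, 25, -25] -> [-25, 25, 10, 20, 42, -27, -44, 28, -16, -20] -> [25, 10, 20, 42, 28] -> [42, 28, 25, 20, 10] -> 125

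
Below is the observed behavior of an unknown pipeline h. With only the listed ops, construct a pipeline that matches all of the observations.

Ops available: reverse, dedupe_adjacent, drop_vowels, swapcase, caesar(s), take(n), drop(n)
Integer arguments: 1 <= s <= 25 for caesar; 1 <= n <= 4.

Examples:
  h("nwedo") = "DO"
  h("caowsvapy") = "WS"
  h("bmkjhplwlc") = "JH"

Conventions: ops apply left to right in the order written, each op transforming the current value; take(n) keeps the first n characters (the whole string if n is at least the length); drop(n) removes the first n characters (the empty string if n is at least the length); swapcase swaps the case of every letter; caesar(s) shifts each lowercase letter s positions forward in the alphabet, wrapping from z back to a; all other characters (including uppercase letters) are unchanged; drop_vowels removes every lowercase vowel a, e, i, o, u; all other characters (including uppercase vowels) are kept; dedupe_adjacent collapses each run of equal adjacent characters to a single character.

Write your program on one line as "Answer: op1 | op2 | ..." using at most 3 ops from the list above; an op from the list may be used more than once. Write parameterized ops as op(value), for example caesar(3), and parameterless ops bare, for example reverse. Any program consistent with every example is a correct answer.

swapcase | drop(3) | take(2)

Check, running the answer program on each example:
  "nwedo" -> "NWEDO" -> "DO" -> "DO"
  "caowsvapy" -> "CAOWSVAPY" -> "WSVAPY" -> "WS"
  "bmkjhplwlc" -> "BMKJHPLWLC" -> "JHPLWLC" -> "JH"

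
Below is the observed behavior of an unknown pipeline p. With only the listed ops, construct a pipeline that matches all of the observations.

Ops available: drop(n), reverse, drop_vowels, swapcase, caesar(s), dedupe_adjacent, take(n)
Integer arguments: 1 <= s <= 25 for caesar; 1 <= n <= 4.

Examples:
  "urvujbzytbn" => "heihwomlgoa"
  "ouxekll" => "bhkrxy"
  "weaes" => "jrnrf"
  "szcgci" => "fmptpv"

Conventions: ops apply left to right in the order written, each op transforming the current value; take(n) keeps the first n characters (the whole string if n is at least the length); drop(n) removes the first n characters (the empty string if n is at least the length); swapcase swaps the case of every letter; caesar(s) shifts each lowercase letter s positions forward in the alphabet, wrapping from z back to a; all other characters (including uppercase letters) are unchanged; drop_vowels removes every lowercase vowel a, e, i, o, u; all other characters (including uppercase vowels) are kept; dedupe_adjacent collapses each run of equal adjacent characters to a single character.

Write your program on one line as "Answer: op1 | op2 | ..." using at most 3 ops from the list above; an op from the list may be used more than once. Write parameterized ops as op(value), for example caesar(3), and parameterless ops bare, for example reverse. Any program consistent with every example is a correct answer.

dedupe_adjacent | caesar(13)

Check, running the answer program on each example:
  "urvujbzytbn" -> "urvujbzytbn" -> "heihwomlgoa"
  "ouxekll" -> "ouxekl" -> "bhkrxy"
  "weaes" -> "weaes" -> "jrnrf"
  "szcgci" -> "szcgci" -> "fmptpv"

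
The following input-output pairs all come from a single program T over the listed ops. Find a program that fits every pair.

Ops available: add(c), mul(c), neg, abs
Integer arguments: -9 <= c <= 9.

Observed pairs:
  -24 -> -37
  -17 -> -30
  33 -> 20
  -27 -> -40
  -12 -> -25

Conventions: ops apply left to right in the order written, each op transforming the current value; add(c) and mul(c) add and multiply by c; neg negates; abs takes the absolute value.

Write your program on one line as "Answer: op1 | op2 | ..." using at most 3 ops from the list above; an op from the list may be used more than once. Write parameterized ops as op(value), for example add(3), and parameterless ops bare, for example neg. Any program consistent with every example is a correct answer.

add(-6) | add(-7)

Check, running the answer program on each example:
  -24 -> -30 -> -37
  -17 -> -23 -> -30
  33 -> 27 -> 20
  -27 -> -33 -> -40
  -12 -> -18 -> -25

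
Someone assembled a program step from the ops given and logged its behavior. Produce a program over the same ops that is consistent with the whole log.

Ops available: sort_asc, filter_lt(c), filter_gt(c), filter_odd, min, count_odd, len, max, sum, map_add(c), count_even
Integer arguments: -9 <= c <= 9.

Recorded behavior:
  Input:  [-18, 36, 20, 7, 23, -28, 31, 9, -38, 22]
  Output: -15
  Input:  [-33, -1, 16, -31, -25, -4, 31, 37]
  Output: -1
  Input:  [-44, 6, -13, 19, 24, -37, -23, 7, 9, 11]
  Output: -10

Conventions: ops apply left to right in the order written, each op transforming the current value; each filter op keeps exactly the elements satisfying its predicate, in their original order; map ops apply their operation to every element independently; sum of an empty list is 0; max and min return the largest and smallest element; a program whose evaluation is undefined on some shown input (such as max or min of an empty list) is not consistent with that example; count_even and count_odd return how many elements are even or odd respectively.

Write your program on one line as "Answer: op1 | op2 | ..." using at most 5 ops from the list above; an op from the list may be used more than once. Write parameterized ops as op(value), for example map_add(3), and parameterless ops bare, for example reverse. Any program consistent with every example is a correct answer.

filter_lt(-1) | sort_asc | map_add(3) | max

Check, running the answer program on each example:
  [-18, 36, 20, 7, 23, -28, 31, 9, -38, 22] -> [-18, -28, -38] -> [-38, -28, -18] -> [-35, -25, -15] -> -15
  [-33, -1, 16, -31, -25, -4, 31, 37] -> [-33, -31, -25, -4] -> [-33, -31, -25, -4] -> [-30, -28, -22, -1] -> -1
  [-44, 6, -13, 19, 24, -37, -23, 7, 9, 11] -> [-44, -13, -37, -23] -> [-44, -37, -23, -13] -> [-41, -34, -20, -10] -> -10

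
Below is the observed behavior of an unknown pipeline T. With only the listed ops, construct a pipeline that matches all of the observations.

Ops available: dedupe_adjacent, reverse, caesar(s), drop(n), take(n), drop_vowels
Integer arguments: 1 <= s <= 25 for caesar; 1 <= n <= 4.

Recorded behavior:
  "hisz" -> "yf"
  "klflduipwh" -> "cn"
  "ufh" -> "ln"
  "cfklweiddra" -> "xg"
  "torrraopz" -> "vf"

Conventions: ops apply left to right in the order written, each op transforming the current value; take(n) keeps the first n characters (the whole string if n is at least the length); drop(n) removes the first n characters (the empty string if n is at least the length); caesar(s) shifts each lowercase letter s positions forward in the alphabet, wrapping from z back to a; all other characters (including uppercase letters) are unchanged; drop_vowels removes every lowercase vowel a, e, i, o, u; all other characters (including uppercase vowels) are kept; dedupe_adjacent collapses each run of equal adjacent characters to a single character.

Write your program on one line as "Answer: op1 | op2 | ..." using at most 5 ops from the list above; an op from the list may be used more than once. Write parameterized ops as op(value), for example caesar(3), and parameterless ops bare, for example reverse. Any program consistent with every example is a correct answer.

caesar(6) | reverse | take(2) | reverse

Check, running the answer program on each example:
  "hisz" -> "noyf" -> "fyon" -> "fy" -> "yf"
  "klflduipwh" -> "qrlrjaovcn" -> "ncvoajrlrq" -> "nc" -> "cn"
  "ufh" -> "aln" -> "nla" -> "nl" -> "ln"
  "cfklweiddra" -> "ilqrckojjxg" -> "gxjjokcrqli" -> "gx" -> "xg"
  "torrraopz" -> "zuxxxguvf" -> "fvugxxxuz" -> "fv" -> "vf"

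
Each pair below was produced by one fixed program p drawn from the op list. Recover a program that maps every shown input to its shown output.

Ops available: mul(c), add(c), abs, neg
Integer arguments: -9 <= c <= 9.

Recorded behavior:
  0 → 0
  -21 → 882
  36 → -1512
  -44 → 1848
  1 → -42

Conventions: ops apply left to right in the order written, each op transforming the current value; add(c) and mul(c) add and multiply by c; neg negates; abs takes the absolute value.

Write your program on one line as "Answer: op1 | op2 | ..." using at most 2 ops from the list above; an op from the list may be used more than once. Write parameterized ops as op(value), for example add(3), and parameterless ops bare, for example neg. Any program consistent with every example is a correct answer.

mul(7) | mul(-6)

Check, running the answer program on each example:
  0 -> 0 -> 0
  -21 -> -147 -> 882
  36 -> 252 -> -1512
  -44 -> -308 -> 1848
  1 -> 7 -> -42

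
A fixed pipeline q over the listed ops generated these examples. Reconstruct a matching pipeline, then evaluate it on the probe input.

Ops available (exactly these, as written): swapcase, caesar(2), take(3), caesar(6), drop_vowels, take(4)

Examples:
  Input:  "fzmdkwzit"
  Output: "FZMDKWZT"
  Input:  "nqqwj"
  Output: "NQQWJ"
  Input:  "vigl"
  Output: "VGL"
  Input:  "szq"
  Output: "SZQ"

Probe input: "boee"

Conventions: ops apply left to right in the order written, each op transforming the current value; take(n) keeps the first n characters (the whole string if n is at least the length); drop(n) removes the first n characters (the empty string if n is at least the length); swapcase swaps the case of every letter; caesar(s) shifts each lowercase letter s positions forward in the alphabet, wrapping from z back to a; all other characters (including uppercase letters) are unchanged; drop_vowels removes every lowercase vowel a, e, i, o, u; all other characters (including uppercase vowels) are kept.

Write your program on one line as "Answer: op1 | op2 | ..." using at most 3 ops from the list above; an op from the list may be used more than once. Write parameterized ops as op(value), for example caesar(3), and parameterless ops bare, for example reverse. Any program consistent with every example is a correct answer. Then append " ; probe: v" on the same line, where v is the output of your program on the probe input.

drop_vowels | swapcase ; probe: "B"

Check, running the answer program on each example:
  "fzmdkwzit" -> "fzmdkwzt" -> "FZMDKWZT"
  "nqqwj" -> "nqqwj" -> "NQQWJ"
  "vigl" -> "vgl" -> "VGL"
  "szq" -> "szq" -> "SZQ"
  probe: "boee" -> "b" -> "B"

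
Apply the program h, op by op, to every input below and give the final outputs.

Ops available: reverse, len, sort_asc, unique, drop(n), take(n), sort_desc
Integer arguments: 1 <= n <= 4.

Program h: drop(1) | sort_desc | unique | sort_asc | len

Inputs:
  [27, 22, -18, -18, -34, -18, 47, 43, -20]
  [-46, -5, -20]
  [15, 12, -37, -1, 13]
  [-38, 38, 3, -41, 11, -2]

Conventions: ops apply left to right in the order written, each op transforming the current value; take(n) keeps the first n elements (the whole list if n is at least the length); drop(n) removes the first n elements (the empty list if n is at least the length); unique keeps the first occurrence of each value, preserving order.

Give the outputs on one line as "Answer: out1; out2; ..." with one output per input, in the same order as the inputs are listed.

Execution, op by op:
  [27, 22, -18, -18, -34, -18, 47, 43, -20] -> [22, -18, -18, -34, -18, 47, 43, -20] -> [47, 43, 22, -18, -18, -18, -20, -34] -> [47, 43, 22, -18, -20, -34] -> [-34, -20, -18, 22, 43, 47] -> 6
  [-46, -5, -20] -> [-5, -20] -> [-5, -20] -> [-5, -20] -> [-20, -5] -> 2
  [15, 12, -37, -1, 13] -> [12, -37, -1, 13] -> [13, 12, -1, -37] -> [13, 12, -1, -37] -> [-37, -1, 12, 13] -> 4
  [-38, 38, 3, -41, 11, -2] -> [38, 3, -41, 11, -2] -> [38, 11, 3, -2, -41] -> [38, 11, 3, -2, -41] -> [-41, -2, 3, 11, 38] -> 5

6; 2; 4; 5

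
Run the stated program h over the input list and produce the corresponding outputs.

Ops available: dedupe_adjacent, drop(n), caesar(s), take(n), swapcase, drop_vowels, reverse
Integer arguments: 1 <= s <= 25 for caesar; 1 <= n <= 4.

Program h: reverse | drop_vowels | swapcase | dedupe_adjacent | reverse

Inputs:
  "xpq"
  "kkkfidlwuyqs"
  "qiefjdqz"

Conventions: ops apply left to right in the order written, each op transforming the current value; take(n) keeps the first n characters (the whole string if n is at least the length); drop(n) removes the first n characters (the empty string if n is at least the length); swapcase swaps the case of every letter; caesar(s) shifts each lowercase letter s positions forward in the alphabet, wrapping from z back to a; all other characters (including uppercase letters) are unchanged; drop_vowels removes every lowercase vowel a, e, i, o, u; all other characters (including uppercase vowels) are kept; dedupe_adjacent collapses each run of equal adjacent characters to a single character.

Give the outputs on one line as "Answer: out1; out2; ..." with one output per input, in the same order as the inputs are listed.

Execution, op by op:
  "xpq" -> "qpx" -> "qpx" -> "QPX" -> "QPX" -> "XPQ"
  "kkkfidlwuyqs" -> "sqyuwldifkkk" -> "sqywldfkkk" -> "SQYWLDFKKK" -> "SQYWLDFK" -> "KFDLWYQS"
  "qiefjdqz" -> "zqdjfeiq" -> "zqdjfq" -> "ZQDJFQ" -> "ZQDJFQ" -> "QFJDQZ"

"XPQ"; "KFDLWYQS"; "QFJDQZ"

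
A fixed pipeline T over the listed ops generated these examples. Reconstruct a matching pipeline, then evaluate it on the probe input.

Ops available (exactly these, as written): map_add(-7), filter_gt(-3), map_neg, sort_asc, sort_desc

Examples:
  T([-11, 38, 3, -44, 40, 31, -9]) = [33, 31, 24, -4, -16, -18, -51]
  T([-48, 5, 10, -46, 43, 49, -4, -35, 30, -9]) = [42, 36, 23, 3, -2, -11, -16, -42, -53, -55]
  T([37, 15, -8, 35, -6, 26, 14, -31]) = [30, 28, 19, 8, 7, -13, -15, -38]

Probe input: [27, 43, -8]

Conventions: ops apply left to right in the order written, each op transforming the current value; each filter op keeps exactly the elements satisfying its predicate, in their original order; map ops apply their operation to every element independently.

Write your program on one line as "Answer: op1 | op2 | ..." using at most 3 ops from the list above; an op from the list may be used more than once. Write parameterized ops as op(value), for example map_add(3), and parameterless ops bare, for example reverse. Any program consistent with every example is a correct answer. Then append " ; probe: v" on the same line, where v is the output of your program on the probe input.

sort_asc | sort_desc | map_add(-7) ; probe: [36, 20, -15]

Check, running the answer program on each example:
  [-11, 38, 3, -44, 40, 31, -9] -> [-44, -11, -9, 3, 31, 38, 40] -> [40, 38, 31, 3, -9, -11, -44] -> [33, 31, 24, -4, -16, -18, -51]
  [-48, 5, 10, -46, 43, 49, -4, -35, 30, -9] -> [-48, -46, -35, -9, -4, 5, 10, 30, 43, 49] -> [49, 43, 30, 10, 5, -4, -9, -35, -46, -48] -> [42, 36, 23, 3, -2, -11, -16, -42, -53, -55]
  [37, 15, -8, 35, -6, 26, 14, -31] -> [-31, -8, -6, 14, 15, 26, 35, 37] -> [37, 35, 26, 15, 14, -6, -8, -31] -> [30, 28, 19, 8, 7, -13, -15, -38]
  probe: [27, 43, -8] -> [-8, 27, 43] -> [43, 27, -8] -> [36, 20, -15]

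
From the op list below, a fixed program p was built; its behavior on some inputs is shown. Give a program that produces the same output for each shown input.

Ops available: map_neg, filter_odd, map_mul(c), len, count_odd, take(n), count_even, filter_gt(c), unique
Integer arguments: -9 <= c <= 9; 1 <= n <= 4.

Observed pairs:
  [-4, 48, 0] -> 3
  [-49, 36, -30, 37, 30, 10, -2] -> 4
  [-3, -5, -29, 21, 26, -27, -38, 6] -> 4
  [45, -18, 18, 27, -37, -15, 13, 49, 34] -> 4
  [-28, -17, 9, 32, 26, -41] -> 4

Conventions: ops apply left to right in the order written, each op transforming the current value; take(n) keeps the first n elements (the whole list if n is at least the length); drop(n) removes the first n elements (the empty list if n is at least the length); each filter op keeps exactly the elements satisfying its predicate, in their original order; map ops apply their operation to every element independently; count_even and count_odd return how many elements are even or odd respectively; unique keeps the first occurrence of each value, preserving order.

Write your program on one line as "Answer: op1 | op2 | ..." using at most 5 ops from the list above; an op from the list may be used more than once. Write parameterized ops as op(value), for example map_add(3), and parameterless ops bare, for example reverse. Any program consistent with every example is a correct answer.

map_mul(-4) | take(4) | map_neg | len

Check, running the answer program on each example:
  [-4, 48, 0] -> [16, -192, 0] -> [16, -192, 0] -> [-16, 192, 0] -> 3
  [-49, 36, -30, 37, 30, 10, -2] -> [196, -144, 120, -148, -120, -40, 8] -> [196, -144, 120, -148] -> [-196, 144, -120, 148] -> 4
  [-3, -5, -29, 21, 26, -27, -38, 6] -> [12, 20, 116, -84, -104, 108, 152, -24] -> [12, 20, 116, -84] -> [-12, -20, -116, 84] -> 4
  [45, -18, 18, 27, -37, -15, 13, 49, 34] -> [-180, 72, -72, -108, 148, 60, -52, -196, -136] -> [-180, 72, -72, -108] -> [180, -72, 72, 108] -> 4
  [-28, -17, 9, 32, 26, -41] -> [112, 68, -36, -128, -104, 164] -> [112, 68, -36, -128] -> [-112, -68, 36, 128] -> 4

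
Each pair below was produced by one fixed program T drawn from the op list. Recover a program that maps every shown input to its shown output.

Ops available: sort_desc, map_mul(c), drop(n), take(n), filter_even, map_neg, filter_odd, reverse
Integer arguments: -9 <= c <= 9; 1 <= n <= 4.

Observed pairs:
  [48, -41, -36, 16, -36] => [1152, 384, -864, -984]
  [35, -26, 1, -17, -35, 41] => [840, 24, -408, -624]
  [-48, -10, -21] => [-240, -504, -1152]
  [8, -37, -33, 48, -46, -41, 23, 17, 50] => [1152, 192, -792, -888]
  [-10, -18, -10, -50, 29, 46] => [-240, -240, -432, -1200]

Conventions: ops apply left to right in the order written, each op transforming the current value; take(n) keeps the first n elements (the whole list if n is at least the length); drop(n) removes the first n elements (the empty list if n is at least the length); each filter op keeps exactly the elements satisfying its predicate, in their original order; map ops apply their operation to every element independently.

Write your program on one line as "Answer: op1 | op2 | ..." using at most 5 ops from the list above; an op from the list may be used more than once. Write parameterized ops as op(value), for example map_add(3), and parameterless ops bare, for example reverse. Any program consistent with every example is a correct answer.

map_mul(-4) | take(4) | map_mul(-6) | sort_desc

Check, running the answer program on each example:
  [48, -41, -36, 16, -36] -> [-192, 164, 144, -64, 144] -> [-192, 164, 144, -64] -> [1152, -984, -864, 384] -> [1152, 384, -864, -984]
  [35, -26, 1, -17, -35, 41] -> [-140, 104, -4, 68, 140, -164] -> [-140, 104, -4, 68] -> [840, -624, 24, -408] -> [840, 24, -408, -624]
  [-48, -10, -21] -> [192, 40, 84] -> [192, 40, 84] -> [-1152, -240, -504] -> [-240, -504, -1152]
  [8, -37, -33, 48, -46, -41, 23, 17, 50] -> [-32, 148, 132, -192, 184, 164, -92, -68, -200] -> [-32, 148, 132, -192] -> [192, -888, -792, 1152] -> [1152, 192, -792, -888]
  [-10, -18, -10, -50, 29, 46] -> [40, 72, 40, 200, -116, -184] -> [40, 72, 40, 200] -> [-240, -432, -240, -1200] -> [-240, -240, -432, -1200]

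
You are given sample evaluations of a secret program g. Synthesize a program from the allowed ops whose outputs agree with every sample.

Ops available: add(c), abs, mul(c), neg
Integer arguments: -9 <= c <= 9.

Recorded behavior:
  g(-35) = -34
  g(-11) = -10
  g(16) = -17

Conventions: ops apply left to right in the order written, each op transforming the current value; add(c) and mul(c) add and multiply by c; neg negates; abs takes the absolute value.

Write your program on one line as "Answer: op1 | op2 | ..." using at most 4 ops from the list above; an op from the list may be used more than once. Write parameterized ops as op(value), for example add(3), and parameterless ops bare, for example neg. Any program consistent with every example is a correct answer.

add(1) | abs | neg

Check, running the answer program on each example:
  -35 -> -34 -> 34 -> -34
  -11 -> -10 -> 10 -> -10
  16 -> 17 -> 17 -> -17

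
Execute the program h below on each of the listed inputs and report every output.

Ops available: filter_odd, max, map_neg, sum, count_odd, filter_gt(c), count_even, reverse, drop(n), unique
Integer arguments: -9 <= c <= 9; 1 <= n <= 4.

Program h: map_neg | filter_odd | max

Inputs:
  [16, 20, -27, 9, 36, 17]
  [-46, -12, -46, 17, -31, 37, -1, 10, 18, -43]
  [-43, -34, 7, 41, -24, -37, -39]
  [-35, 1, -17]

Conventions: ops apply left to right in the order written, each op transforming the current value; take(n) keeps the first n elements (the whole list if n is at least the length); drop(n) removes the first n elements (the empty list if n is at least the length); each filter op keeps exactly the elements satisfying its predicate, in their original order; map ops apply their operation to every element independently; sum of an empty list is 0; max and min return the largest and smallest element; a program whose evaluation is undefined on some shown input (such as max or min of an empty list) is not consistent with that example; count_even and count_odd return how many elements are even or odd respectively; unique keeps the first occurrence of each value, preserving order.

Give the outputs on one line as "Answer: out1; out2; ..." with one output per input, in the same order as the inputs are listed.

27; 43; 43; 35

Execution, op by op:
  [16, 20, -27, 9, 36, 17] -> [-16, -20, 27, -9, -36, -17] -> [27, -9, -17] -> 27
  [-46, -12, -46, 17, -31, 37, -1, 10, 18, -43] -> [46, 12, 46, -17, 31, -37, 1, -10, -18, 43] -> [-17, 31, -37, 1, 43] -> 43
  [-43, -34, 7, 41, -24, -37, -39] -> [43, 34, -7, -41, 24, 37, 39] -> [43, -7, -41, 37, 39] -> 43
  [-35, 1, -17] -> [35, -1, 17] -> [35, -1, 17] -> 35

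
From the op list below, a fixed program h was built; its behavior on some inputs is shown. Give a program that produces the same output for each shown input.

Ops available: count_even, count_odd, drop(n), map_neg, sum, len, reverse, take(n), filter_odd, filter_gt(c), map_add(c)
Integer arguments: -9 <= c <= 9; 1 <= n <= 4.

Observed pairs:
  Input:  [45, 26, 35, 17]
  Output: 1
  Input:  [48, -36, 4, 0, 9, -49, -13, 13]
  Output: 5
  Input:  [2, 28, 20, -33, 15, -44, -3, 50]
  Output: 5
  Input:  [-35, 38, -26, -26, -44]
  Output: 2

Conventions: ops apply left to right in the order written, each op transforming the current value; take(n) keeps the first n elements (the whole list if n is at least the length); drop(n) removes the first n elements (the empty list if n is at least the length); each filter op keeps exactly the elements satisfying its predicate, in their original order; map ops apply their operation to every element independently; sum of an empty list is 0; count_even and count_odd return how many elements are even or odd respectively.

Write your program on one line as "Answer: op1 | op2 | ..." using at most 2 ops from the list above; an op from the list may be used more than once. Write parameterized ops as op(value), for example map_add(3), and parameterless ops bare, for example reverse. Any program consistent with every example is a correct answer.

drop(3) | len

Check, running the answer program on each example:
  [45, 26, 35, 17] -> [17] -> 1
  [48, -36, 4, 0, 9, -49, -13, 13] -> [0, 9, -49, -13, 13] -> 5
  [2, 28, 20, -33, 15, -44, -3, 50] -> [-33, 15, -44, -3, 50] -> 5
  [-35, 38, -26, -26, -44] -> [-26, -44] -> 2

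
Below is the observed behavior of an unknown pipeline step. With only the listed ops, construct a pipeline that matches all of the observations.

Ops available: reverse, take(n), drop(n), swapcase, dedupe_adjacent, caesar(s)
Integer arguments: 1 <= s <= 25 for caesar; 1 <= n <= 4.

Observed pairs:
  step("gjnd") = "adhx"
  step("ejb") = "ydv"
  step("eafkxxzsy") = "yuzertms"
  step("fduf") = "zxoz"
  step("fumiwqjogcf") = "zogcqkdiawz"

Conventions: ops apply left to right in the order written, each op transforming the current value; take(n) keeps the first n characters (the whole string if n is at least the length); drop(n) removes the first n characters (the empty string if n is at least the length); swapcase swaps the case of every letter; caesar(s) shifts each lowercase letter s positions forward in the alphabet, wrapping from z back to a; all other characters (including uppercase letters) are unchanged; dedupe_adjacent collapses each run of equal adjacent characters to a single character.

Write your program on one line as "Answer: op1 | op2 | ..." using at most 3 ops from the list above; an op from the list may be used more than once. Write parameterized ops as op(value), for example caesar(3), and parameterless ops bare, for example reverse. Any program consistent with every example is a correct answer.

caesar(9) | dedupe_adjacent | caesar(11)

Check, running the answer program on each example:
  "gjnd" -> "pswm" -> "pswm" -> "adhx"
  "ejb" -> "nsk" -> "nsk" -> "ydv"
  "eafkxxzsy" -> "njotggibh" -> "njotgibh" -> "yuzertms"
  "fduf" -> "omdo" -> "omdo" -> "zxoz"
  "fumiwqjogcf" -> "odvrfzsxplo" -> "odvrfzsxplo" -> "zogcqkdiawz"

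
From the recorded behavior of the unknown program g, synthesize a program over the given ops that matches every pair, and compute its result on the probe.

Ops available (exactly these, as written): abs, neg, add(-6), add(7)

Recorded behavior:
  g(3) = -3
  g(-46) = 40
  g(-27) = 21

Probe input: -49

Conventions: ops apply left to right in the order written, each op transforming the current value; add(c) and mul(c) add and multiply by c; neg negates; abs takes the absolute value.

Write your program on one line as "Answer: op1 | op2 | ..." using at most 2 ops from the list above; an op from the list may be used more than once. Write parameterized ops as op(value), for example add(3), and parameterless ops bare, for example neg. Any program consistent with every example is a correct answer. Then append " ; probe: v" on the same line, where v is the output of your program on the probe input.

abs | add(-6) ; probe: 43

Check, running the answer program on each example:
  3 -> 3 -> -3
  -46 -> 46 -> 40
  -27 -> 27 -> 21
  probe: -49 -> 49 -> 43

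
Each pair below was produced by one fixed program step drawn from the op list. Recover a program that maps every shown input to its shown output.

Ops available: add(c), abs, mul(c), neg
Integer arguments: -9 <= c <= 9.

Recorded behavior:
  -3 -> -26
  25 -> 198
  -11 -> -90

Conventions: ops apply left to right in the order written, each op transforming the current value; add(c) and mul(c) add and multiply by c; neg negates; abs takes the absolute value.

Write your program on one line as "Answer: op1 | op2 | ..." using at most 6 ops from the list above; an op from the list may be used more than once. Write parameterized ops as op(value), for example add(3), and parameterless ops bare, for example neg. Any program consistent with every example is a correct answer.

neg | mul(-4) | mul(2) | add(4) | add(-6)

Check, running the answer program on each example:
  -3 -> 3 -> -12 -> -24 -> -20 -> -26
  25 -> -25 -> 100 -> 200 -> 204 -> 198
  -11 -> 11 -> -44 -> -88 -> -84 -> -90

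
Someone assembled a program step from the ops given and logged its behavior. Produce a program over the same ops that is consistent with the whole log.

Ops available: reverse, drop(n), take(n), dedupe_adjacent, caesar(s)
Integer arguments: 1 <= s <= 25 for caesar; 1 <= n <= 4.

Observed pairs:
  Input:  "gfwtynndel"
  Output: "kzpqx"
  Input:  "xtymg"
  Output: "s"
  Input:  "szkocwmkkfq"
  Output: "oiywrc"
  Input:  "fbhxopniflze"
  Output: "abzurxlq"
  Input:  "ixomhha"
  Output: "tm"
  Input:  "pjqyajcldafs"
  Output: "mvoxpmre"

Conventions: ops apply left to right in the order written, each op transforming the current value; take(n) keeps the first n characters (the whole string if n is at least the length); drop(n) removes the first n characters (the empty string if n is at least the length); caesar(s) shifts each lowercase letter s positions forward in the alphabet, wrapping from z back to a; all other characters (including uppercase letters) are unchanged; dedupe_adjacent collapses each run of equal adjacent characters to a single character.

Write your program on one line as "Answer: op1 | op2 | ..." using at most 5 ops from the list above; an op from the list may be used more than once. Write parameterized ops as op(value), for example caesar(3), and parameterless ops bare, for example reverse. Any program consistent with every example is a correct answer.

drop(3) | caesar(19) | drop(1) | caesar(19) | dedupe_adjacent

Check, running the answer program on each example:
  "gfwtynndel" -> "tynndel" -> "mrggwxe" -> "rggwxe" -> "kzzpqx" -> "kzpqx"
  "xtymg" -> "mg" -> "fz" -> "z" -> "s" -> "s"
  "szkocwmkkfq" -> "ocwmkkfq" -> "hvpfddyj" -> "vpfddyj" -> "oiywwrc" -> "oiywrc"
  "fbhxopniflze" -> "xopniflze" -> "qhigbyesx" -> "higbyesx" -> "abzurxlq" -> "abzurxlq"
  "ixomhha" -> "mhha" -> "faat" -> "aat" -> "ttm" -> "tm"
  "pjqyajcldafs" -> "yajcldafs" -> "rtcvewtyl" -> "tcvewtyl" -> "mvoxpmre" -> "mvoxpmre"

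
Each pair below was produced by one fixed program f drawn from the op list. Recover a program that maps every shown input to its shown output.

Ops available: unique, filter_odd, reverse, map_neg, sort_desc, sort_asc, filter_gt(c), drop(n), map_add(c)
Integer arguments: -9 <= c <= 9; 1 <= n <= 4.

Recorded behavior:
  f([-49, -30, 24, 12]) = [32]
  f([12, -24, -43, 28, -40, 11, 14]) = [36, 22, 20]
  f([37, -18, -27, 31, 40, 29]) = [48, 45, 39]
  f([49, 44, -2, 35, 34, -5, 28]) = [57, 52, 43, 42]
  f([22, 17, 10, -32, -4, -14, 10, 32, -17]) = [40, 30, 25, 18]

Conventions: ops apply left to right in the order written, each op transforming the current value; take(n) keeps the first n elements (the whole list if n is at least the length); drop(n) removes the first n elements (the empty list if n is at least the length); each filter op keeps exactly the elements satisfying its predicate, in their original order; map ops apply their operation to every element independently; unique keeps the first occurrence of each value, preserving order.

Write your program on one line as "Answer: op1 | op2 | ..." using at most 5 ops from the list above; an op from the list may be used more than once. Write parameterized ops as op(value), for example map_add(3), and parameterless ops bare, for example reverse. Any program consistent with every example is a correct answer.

filter_gt(1) | sort_asc | drop(1) | map_add(8) | reverse

Check, running the answer program on each example:
  [-49, -30, 24, 12] -> [24, 12] -> [12, 24] -> [24] -> [32] -> [32]
  [12, -24, -43, 28, -40, 11, 14] -> [12, 28, 11, 14] -> [11, 12, 14, 28] -> [12, 14, 28] -> [20, 22, 36] -> [36, 22, 20]
  [37, -18, -27, 31, 40, 29] -> [37, 31, 40, 29] -> [29, 31, 37, 40] -> [31, 37, 40] -> [39, 45, 48] -> [48, 45, 39]
  [49, 44, -2, 35, 34, -5, 28] -> [49, 44, 35, 34, 28] -> [28, 34, 35, 44, 49] -> [34, 35, 44, 49] -> [42, 43, 52, 57] -> [57, 52, 43, 42]
  [22, 17, 10, -32, -4, -14, 10, 32, -17] -> [22, 17, 10, 10, 32] -> [10, 10, 17, 22, 32] -> [10, 17, 22, 32] -> [18, 25, 30, 40] -> [40, 30, 25, 18]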